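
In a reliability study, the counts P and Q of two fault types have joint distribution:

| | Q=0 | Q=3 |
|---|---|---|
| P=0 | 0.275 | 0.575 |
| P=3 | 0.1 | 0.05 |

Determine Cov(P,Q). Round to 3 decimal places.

E[P] = 0.45,  E[Q] = 1.875
E[PQ] = 0.45
Cov(P,Q) = E[PQ] − E[P]E[Q] = 0.45 − (0.45)(1.875) = -0.39375

-0.394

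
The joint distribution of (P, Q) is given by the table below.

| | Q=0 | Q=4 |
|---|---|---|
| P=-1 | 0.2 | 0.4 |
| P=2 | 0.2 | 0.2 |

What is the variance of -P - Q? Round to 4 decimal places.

E[P] = 0.2,  E[Q] = 2.4,  E[PQ] = 0
var(P) = 2.2 − (0.2)² = 2.16;  var(Q) = 9.6 − (2.4)² = 3.84
cov(P,Q) = 0 − (0.2)(2.4) = -0.48
var(-P - Q) = (-1)²·2.16 + (-1)²·3.84 + 2·(-1)·(-1)·-0.48 = 5.04

5.0400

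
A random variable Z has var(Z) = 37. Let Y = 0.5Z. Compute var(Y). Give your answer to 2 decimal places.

9.25

var(0.5Z) = (0.5)²·var(Z) = 0.25·37 = 9.25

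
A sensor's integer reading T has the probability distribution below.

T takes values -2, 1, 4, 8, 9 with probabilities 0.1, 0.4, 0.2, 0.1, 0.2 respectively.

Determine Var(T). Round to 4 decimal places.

13.6400

E[T] = (-2)(0.1) + (1)(0.4) + (4)(0.2) + (8)(0.1) + (9)(0.2) = 3.6
E[T²] = (-2)²(0.1) + (1)²(0.4) + (4)²(0.2) + (8)²(0.1) + (9)²(0.2) = 26.6
Var(T) = E[T²] − (E[T])² = 26.6 − (3.6)² = 13.64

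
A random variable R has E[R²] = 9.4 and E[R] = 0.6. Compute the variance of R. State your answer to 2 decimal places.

9.04

Var(R) = 9.4 − (0.6)² = 9.04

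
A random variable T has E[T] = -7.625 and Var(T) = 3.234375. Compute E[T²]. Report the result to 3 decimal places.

E[T²] = Var(T) + (E[T])² = 3.234375 + (-7.625)² = 61.375

61.375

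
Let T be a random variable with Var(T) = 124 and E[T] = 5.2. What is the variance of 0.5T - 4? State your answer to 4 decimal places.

31.0000

Var(0.5T - 4) = (0.5)²·Var(T) = 0.25·124 = 31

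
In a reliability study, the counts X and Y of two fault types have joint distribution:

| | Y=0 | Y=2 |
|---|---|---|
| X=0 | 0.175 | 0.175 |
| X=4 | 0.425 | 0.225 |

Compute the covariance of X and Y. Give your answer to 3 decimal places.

E[X] = 2.6,  E[Y] = 0.8
E[XY] = 1.8
cov(X,Y) = E[XY] − E[X]E[Y] = 1.8 − (2.6)(0.8) = -0.28

-0.280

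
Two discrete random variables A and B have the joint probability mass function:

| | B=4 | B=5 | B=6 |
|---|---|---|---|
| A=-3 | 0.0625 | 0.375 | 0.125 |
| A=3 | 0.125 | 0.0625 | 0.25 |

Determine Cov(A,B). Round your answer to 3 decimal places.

E[A] = -0.375,  E[B] = 5.1875
E[AB] = -1.6875
Cov(A,B) = E[AB] − E[A]E[B] = -1.6875 − (-0.375)(5.1875) = 0.2578125

0.258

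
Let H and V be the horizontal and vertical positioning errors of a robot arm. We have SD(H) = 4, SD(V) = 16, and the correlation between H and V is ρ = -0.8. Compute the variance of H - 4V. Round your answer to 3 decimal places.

Var(H) = (4)² = 16;  Var(V) = (16)² = 256
Cov(H,V) = ρ·SD(H)·SD(V) = -0.8·4·16 = -51.2
Var(H - 4V) = (1)²·Var(H) + (-4)²·Var(V) + 2·(1)·(-4)·Cov(H,V)
= 1·16 + 16·256 + -8·-51.2 = 4521.6

4521.600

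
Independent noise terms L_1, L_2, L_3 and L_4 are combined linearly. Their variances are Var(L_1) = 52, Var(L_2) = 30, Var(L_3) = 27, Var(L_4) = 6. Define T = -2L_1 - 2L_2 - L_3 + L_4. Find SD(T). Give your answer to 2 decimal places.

By independence, Var(T) = (-2)²Var(L_1) + (-2)²Var(L_2) + (-1)²Var(L_3) + (1)²Var(L_4)
= (-2)²·52 + (-2)²·30 + (-1)²·27 + (1)²·6 = 361
SD(T) = √361 ≈ 19.00

19.00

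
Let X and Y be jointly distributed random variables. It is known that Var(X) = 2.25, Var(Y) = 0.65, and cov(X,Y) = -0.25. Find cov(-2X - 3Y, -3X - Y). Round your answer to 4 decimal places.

cov(-2X - 3Y, -3X - Y) = (-2)(-3)Var(X) + (-3)(-1)Var(Y) + [(-2)(-1) + (-3)(-3)]cov(X,Y)
= 6·2.25 + 3·0.65 + 11·-0.25 = 12.7

12.7000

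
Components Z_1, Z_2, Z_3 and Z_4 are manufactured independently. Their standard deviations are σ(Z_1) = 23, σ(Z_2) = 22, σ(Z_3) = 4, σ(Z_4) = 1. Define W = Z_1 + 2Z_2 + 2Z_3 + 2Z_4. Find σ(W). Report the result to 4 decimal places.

V(Z_1) = 529, V(Z_2) = 484, V(Z_3) = 16, V(Z_4) = 1
By independence, V(W) = (1)²V(Z_1) + (2)²V(Z_2) + (2)²V(Z_3) + (2)²V(Z_4)
= (1)²·529 + (2)²·484 + (2)²·16 + (2)²·1 = 2533
σ(W) = √2533 ≈ 50.3289

50.3289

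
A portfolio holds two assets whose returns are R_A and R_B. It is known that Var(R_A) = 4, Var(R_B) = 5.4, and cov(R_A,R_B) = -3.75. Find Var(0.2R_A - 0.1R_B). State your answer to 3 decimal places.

Var(0.2R_A - 0.1R_B) = (0.2)²·Var(R_A) + (-0.1)²·Var(R_B) + 2·(0.2)·(-0.1)·cov(R_A,R_B)
= 0.04·4 + 0.01·5.4 + -0.04·-3.75 = 0.364

0.364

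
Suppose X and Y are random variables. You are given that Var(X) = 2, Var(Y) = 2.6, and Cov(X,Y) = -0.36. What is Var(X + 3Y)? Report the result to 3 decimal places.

Var(X + 3Y) = (1)²·Var(X) + (3)²·Var(Y) + 2·(1)·(3)·Cov(X,Y)
= 1·2 + 9·2.6 + 6·-0.36 = 23.24

23.240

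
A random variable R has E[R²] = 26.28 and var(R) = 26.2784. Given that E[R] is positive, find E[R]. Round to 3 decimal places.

(E[R])² = E[R²] − var(R) = 26.28 − 26.2784 = 0.0016
E[R] = √0.0016 = 0.04

0.040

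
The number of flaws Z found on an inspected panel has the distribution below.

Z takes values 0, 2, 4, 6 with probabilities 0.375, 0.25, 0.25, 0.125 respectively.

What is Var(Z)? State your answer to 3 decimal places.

4.438

E[Z] = (0)(0.375) + (2)(0.25) + (4)(0.25) + (6)(0.125) = 2.25
E[Z²] = (0)²(0.375) + (2)²(0.25) + (4)²(0.25) + (6)²(0.125) = 9.5
Var(Z) = E[Z²] − (E[Z])² = 9.5 − (2.25)² = 4.4375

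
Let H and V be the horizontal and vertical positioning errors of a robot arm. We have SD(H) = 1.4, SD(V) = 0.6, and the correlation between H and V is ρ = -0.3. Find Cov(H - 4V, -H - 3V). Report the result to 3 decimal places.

Var(H) = (1.4)² = 1.96;  Var(V) = (0.6)² = 0.36
Cov(H,V) = ρ·SD(H)·SD(V) = -0.3·1.4·0.6 = -0.252
Cov(H - 4V, -H - 3V) = (1)(-1)Var(H) + (-4)(-3)Var(V) + [(1)(-3) + (-4)(-1)]Cov(H,V)
= -1·1.96 + 12·0.36 + 1·-0.252 = 2.108

2.108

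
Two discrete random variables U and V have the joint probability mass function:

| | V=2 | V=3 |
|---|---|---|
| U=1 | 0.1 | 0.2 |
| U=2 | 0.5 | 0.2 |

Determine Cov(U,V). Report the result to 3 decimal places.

E[U] = 1.7,  E[V] = 2.4
E[UV] = 4
Cov(U,V) = E[UV] − E[U]E[V] = 4 − (1.7)(2.4) = -0.08

-0.080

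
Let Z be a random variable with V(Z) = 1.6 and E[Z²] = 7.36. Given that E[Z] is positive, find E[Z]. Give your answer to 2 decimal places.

(E[Z])² = E[Z²] − V(Z) = 7.36 − 1.6 = 5.76
E[Z] = √5.76 = 2.4

2.40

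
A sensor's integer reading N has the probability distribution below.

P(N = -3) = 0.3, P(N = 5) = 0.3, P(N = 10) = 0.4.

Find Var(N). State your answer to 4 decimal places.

29.0400

E[N] = (-3)(0.3) + (5)(0.3) + (10)(0.4) = 4.6
E[N²] = (-3)²(0.3) + (5)²(0.3) + (10)²(0.4) = 50.2
Var(N) = E[N²] − (E[N])² = 50.2 − (4.6)² = 29.04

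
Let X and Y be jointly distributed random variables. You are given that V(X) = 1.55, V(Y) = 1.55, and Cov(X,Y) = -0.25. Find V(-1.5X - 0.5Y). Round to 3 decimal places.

3.500

V(-1.5X - 0.5Y) = (-1.5)²·V(X) + (-0.5)²·V(Y) + 2·(-1.5)·(-0.5)·Cov(X,Y)
= 2.25·1.55 + 0.25·1.55 + 1.5·-0.25 = 3.5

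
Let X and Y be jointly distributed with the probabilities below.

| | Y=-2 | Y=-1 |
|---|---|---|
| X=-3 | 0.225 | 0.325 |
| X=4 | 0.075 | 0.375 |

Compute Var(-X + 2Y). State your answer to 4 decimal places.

E[X] = 0.15,  E[Y] = -1.3,  E[XY] = 0.225
Var(X) = 12.15 − (0.15)² = 12.1275;  Var(Y) = 1.9 − (-1.3)² = 0.21
Cov(X,Y) = 0.225 − (0.15)(-1.3) = 0.42
Var(-X + 2Y) = (-1)²·12.1275 + (2)²·0.21 + 2·(-1)·(2)·0.42 = 11.2875

11.2875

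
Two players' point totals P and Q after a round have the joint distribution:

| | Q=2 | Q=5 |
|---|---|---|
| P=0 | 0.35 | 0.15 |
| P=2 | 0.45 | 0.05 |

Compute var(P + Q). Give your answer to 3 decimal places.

E[P] = 1,  E[Q] = 2.6,  E[PQ] = 2.3
var(P) = 2 − (1)² = 1;  var(Q) = 8.2 − (2.6)² = 1.44
Cov(P,Q) = 2.3 − (1)(2.6) = -0.3
var(P + Q) = (1)²·1 + (1)²·1.44 + 2·(1)·(1)·-0.3 = 1.84

1.840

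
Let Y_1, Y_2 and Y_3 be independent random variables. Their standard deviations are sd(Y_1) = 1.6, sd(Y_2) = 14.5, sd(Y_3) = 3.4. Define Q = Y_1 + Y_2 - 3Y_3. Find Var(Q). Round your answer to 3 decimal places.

Var(Y_1) = 2.56, Var(Y_2) = 210.25, Var(Y_3) = 11.56
By independence, Var(Q) = (1)²Var(Y_1) + (1)²Var(Y_2) + (-3)²Var(Y_3)
= (1)²·2.56 + (1)²·210.25 + (-3)²·11.56 = 316.85

316.850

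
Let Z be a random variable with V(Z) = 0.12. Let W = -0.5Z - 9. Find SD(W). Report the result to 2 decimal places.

0.17

V(-0.5Z - 9) = (-0.5)²·0.12 = 0.03
SD(W) = √0.03 ≈ 0.17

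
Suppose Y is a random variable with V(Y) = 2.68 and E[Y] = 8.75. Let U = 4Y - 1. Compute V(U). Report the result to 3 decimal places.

42.880

V(4Y - 1) = (4)²·V(Y) = 16·2.68 = 42.88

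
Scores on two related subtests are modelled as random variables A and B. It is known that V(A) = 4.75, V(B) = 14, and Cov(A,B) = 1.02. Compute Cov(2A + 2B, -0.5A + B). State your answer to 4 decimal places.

24.2700

Cov(2A + 2B, -0.5A + B) = (2)(-0.5)V(A) + (2)(1)V(B) + [(2)(1) + (2)(-0.5)]Cov(A,B)
= -1·4.75 + 2·14 + 1·1.02 = 24.27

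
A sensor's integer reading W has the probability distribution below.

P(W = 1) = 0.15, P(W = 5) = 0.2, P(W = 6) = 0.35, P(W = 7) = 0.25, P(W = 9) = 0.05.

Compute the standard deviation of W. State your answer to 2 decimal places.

E[W] = (1)(0.15) + (5)(0.2) + (6)(0.35) + (7)(0.25) + (9)(0.05) = 5.45
E[W²] = (1)²(0.15) + (5)²(0.2) + (6)²(0.35) + (7)²(0.25) + (9)²(0.05) = 34.05
var(W) = E[W²] − (E[W])² = 34.05 − (5.45)² = 4.3475
SD(W) = √4.3475 ≈ 2.09

2.09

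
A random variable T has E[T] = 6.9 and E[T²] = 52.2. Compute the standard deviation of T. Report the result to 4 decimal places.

V(T) = 52.2 − (6.9)² = 4.59
SD(T) = √4.59 ≈ 2.1424

2.1424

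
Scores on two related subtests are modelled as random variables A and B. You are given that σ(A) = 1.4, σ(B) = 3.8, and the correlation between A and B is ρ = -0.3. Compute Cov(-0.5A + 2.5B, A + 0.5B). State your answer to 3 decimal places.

13.479

var(A) = (1.4)² = 1.96;  var(B) = (3.8)² = 14.44
Cov(A,B) = ρ·σ(A)·σ(B) = -0.3·1.4·3.8 = -1.596
Cov(-0.5A + 2.5B, A + 0.5B) = (-0.5)(1)var(A) + (2.5)(0.5)var(B) + [(-0.5)(0.5) + (2.5)(1)]Cov(A,B)
= -0.5·1.96 + 1.25·14.44 + 2.25·-1.596 = 13.479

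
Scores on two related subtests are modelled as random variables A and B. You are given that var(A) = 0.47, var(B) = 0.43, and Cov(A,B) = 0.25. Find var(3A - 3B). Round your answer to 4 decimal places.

3.6000

var(3A - 3B) = (3)²·var(A) + (-3)²·var(B) + 2·(3)·(-3)·Cov(A,B)
= 9·0.47 + 9·0.43 + -18·0.25 = 3.6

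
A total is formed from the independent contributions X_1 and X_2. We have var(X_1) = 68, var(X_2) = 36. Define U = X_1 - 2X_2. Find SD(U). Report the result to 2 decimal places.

14.56

By independence, var(U) = (1)²var(X_1) + (-2)²var(X_2)
= (1)²·68 + (-2)²·36 = 212
SD(U) = √212 ≈ 14.56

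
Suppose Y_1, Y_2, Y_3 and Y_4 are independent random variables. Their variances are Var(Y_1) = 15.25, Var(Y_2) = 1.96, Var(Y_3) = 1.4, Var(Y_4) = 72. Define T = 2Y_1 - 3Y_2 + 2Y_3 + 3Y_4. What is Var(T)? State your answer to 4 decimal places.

732.2400

By independence, Var(T) = (2)²Var(Y_1) + (-3)²Var(Y_2) + (2)²Var(Y_3) + (3)²Var(Y_4)
= (2)²·15.25 + (-3)²·1.96 + (2)²·1.4 + (3)²·72 = 732.24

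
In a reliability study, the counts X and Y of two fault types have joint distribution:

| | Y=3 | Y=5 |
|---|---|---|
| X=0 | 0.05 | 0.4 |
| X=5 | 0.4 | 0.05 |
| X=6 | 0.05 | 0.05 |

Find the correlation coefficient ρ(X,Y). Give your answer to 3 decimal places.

E[X] = 2.85,  E[Y] = 4
E[XY] = 9.65
Cov(X,Y) = E[XY] − E[X]E[Y] = 9.65 − (2.85)(4) = -1.75
Var(X) = 6.7275,  Var(Y) = 1
ρ = -1.75 / √(6.7275·1) ≈ -0.675

-0.675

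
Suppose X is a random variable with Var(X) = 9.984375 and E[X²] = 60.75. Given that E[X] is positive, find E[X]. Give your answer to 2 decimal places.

(E[X])² = E[X²] − Var(X) = 60.75 − 9.984375 = 50.765625
E[X] = √50.765625 = 7.125

7.13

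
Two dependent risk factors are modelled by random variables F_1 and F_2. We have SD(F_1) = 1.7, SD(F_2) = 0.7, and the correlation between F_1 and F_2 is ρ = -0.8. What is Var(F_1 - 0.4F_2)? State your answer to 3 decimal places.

Var(F_1) = (1.7)² = 2.89;  Var(F_2) = (0.7)² = 0.49
Cov(F_1,F_2) = ρ·SD(F_1)·SD(F_2) = -0.8·1.7·0.7 = -0.952
Var(F_1 - 0.4F_2) = (1)²·Var(F_1) + (-0.4)²·Var(F_2) + 2·(1)·(-0.4)·Cov(F_1,F_2)
= 1·2.89 + 0.16·0.49 + -0.8·-0.952 = 3.73

3.730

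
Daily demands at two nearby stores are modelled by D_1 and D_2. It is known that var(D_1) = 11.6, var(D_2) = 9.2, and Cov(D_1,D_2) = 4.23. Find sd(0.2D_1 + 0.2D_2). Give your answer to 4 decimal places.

1.0819

var(0.2D_1 + 0.2D_2) = (0.2)²·var(D_1) + (0.2)²·var(D_2) + 2·(0.2)·(0.2)·Cov(D_1,D_2)
= 0.04·11.6 + 0.04·9.2 + 0.08·4.23 = 1.1704
sd(0.2D_1 + 0.2D_2) = √1.1704 ≈ 1.0819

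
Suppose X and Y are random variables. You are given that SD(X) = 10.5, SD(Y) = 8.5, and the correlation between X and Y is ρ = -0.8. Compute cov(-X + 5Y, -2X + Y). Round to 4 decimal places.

1367.1500

var(X) = (10.5)² = 110.25;  var(Y) = (8.5)² = 72.25
cov(X,Y) = ρ·SD(X)·SD(Y) = -0.8·10.5·8.5 = -71.4
cov(-X + 5Y, -2X + Y) = (-1)(-2)var(X) + (5)(1)var(Y) + [(-1)(1) + (5)(-2)]cov(X,Y)
= 2·110.25 + 5·72.25 + -11·-71.4 = 1367.15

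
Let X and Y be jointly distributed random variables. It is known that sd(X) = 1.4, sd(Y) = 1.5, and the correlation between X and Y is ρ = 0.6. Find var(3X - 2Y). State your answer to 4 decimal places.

var(X) = (1.4)² = 1.96;  var(Y) = (1.5)² = 2.25
Cov(X,Y) = ρ·sd(X)·sd(Y) = 0.6·1.4·1.5 = 1.26
var(3X - 2Y) = (3)²·var(X) + (-2)²·var(Y) + 2·(3)·(-2)·Cov(X,Y)
= 9·1.96 + 4·2.25 + -12·1.26 = 11.52

11.5200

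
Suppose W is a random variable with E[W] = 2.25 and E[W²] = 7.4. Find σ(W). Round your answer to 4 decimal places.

V(W) = 7.4 − (2.25)² = 2.3375
σ(W) = √2.3375 ≈ 1.5289

1.5289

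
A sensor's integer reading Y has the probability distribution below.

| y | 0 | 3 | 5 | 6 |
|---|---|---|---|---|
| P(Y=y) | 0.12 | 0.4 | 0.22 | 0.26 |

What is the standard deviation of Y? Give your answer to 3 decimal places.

E[Y] = (0)(0.12) + (3)(0.4) + (5)(0.22) + (6)(0.26) = 3.86
E[Y²] = (0)²(0.12) + (3)²(0.4) + (5)²(0.22) + (6)²(0.26) = 18.46
Var(Y) = E[Y²] − (E[Y])² = 18.46 − (3.86)² = 3.5604
SD(Y) = √3.5604 ≈ 1.887

1.887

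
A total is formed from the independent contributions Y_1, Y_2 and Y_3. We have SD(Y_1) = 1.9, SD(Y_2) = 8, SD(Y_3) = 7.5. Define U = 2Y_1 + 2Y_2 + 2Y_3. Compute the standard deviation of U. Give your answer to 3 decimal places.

22.258

var(Y_1) = 3.61, var(Y_2) = 64, var(Y_3) = 56.25
By independence, var(U) = (2)²var(Y_1) + (2)²var(Y_2) + (2)²var(Y_3)
= (2)²·3.61 + (2)²·64 + (2)²·56.25 = 495.44
SD(U) = √495.44 ≈ 22.258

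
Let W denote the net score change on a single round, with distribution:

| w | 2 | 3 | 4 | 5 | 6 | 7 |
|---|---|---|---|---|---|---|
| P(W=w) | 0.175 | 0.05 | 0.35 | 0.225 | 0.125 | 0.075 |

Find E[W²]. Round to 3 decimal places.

20.550

E[W²] = (2)²(0.175) + (3)²(0.05) + (4)²(0.35) + (5)²(0.225) + (6)²(0.125) + (7)²(0.075) = 20.55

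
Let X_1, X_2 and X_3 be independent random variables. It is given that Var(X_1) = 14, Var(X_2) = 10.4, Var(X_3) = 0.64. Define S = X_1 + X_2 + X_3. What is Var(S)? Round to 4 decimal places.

By independence, Var(S) = (1)²Var(X_1) + (1)²Var(X_2) + (1)²Var(X_3)
= (1)²·14 + (1)²·10.4 + (1)²·0.64 = 25.04

25.0400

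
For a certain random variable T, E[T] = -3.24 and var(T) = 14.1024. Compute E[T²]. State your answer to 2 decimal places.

24.60

E[T²] = var(T) + (E[T])² = 14.1024 + (-3.24)² = 24.6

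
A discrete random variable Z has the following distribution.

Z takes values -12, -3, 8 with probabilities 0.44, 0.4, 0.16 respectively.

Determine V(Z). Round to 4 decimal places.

50.1600

E[Z] = (-12)(0.44) + (-3)(0.4) + (8)(0.16) = -5.2
E[Z²] = (-12)²(0.44) + (-3)²(0.4) + (8)²(0.16) = 77.2
V(Z) = E[Z²] − (E[Z])² = 77.2 − (-5.2)² = 50.16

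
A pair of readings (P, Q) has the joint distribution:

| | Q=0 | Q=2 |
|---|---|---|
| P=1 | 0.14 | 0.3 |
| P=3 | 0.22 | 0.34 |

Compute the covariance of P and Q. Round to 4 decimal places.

-0.0736

E[P] = 2.12,  E[Q] = 1.28
E[PQ] = 2.64
cov(P,Q) = E[PQ] − E[P]E[Q] = 2.64 − (2.12)(1.28) = -0.0736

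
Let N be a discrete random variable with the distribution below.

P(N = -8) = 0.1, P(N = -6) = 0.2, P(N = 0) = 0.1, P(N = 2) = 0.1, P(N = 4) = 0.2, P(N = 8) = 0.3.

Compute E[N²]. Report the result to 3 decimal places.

36.400

E[N²] = (-8)²(0.1) + (-6)²(0.2) + (0)²(0.1) + (2)²(0.1) + (4)²(0.2) + (8)²(0.3) = 36.4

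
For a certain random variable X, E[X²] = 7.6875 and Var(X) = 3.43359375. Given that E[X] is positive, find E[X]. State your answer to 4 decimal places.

2.0625

(E[X])² = E[X²] − Var(X) = 7.6875 − 3.43359375 = 4.25390625
E[X] = √4.25390625 = 2.0625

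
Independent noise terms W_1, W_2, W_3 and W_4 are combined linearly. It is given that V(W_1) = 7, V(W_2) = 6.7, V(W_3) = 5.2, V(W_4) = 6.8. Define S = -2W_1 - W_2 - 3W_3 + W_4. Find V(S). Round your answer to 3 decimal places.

By independence, V(S) = (-2)²V(W_1) + (-1)²V(W_2) + (-3)²V(W_3) + (1)²V(W_4)
= (-2)²·7 + (-1)²·6.7 + (-3)²·5.2 + (1)²·6.8 = 88.3

88.300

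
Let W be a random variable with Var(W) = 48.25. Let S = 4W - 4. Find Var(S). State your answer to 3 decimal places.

772.000

Var(4W - 4) = (4)²·Var(W) = 16·48.25 = 772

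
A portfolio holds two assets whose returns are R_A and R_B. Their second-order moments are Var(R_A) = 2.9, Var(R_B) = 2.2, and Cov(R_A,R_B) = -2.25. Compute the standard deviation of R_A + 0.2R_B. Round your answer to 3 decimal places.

Var(R_A + 0.2R_B) = (1)²·Var(R_A) + (0.2)²·Var(R_B) + 2·(1)·(0.2)·Cov(R_A,R_B)
= 1·2.9 + 0.04·2.2 + 0.4·-2.25 = 2.088
σ(R_A + 0.2R_B) = √2.088 ≈ 1.445

1.445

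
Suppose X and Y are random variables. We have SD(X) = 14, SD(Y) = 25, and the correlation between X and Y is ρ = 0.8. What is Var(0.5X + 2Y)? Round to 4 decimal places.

Var(X) = (14)² = 196;  Var(Y) = (25)² = 625
cov(X,Y) = ρ·SD(X)·SD(Y) = 0.8·14·25 = 280
Var(0.5X + 2Y) = (0.5)²·Var(X) + (2)²·Var(Y) + 2·(0.5)·(2)·cov(X,Y)
= 0.25·196 + 4·625 + 2·280 = 3109

3109.0000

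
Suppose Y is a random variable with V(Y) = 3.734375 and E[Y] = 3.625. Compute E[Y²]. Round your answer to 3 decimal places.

E[Y²] = V(Y) + (E[Y])² = 3.734375 + (3.625)² = 16.875

16.875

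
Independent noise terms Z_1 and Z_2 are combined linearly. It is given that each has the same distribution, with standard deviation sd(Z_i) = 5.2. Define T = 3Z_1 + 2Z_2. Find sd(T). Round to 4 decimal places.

18.7489

Var(Z_i) = (5.2)² = 27.04
By independence, Var(T) = (3)²Var(Z_1) + (2)²Var(Z_2)
= (3)²·27.04 + (2)²·27.04 = 351.52
sd(T) = √351.52 ≈ 18.7489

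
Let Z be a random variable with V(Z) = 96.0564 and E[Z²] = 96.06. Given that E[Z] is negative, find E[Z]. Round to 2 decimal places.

(E[Z])² = E[Z²] − V(Z) = 96.06 − 96.0564 = 0.0036
E[Z] = −√0.0036 = -0.06

-0.06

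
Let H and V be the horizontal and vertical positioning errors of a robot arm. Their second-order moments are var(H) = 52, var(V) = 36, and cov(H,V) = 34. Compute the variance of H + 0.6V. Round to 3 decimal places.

105.760

var(H + 0.6V) = (1)²·var(H) + (0.6)²·var(V) + 2·(1)·(0.6)·cov(H,V)
= 1·52 + 0.36·36 + 1.2·34 = 105.76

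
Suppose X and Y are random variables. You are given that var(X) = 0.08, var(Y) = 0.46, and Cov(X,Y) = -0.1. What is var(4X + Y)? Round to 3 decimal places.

var(4X + Y) = (4)²·var(X) + (1)²·var(Y) + 2·(4)·(1)·Cov(X,Y)
= 16·0.08 + 1·0.46 + 8·-0.1 = 0.94

0.940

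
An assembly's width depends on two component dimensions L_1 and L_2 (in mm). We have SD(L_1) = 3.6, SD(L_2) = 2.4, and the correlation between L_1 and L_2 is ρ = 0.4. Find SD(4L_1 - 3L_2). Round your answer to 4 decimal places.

13.2761

var(L_1) = (3.6)² = 12.96;  var(L_2) = (2.4)² = 5.76
Cov(L_1,L_2) = ρ·SD(L_1)·SD(L_2) = 0.4·3.6·2.4 = 3.456
var(4L_1 - 3L_2) = (4)²·var(L_1) + (-3)²·var(L_2) + 2·(4)·(-3)·Cov(L_1,L_2)
= 16·12.96 + 9·5.76 + -24·3.456 = 176.256
SD(4L_1 - 3L_2) = √176.256 ≈ 13.2761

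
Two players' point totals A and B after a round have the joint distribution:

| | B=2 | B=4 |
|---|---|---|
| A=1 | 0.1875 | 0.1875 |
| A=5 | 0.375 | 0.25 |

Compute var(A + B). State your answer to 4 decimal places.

E[A] = 3.5,  E[B] = 2.875,  E[AB] = 9.875
var(A) = 16 − (3.5)² = 3.75;  var(B) = 9.25 − (2.875)² = 0.984375
Cov(A,B) = 9.875 − (3.5)(2.875) = -0.1875
var(A + B) = (1)²·3.75 + (1)²·0.984375 + 2·(1)·(1)·-0.1875 = 4.359375

4.3594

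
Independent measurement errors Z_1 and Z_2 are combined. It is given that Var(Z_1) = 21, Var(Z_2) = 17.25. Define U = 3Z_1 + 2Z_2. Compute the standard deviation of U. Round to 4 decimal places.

By independence, Var(U) = (3)²Var(Z_1) + (2)²Var(Z_2)
= (3)²·21 + (2)²·17.25 = 258
SD(U) = √258 ≈ 16.0624

16.0624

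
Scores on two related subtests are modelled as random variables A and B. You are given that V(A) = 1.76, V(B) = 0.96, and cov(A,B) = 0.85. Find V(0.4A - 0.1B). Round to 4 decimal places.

V(0.4A - 0.1B) = (0.4)²·V(A) + (-0.1)²·V(B) + 2·(0.4)·(-0.1)·cov(A,B)
= 0.16·1.76 + 0.01·0.96 + -0.08·0.85 = 0.2232

0.2232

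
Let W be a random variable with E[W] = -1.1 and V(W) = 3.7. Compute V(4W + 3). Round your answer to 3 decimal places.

59.200

V(4W + 3) = (4)²·V(W) = 16·3.7 = 59.2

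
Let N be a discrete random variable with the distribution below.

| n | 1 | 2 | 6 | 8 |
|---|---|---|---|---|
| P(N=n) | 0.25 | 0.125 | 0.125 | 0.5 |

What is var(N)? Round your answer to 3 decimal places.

E[N] = (1)(0.25) + (2)(0.125) + (6)(0.125) + (8)(0.5) = 5.25
E[N²] = (1)²(0.25) + (2)²(0.125) + (6)²(0.125) + (8)²(0.5) = 37.25
var(N) = E[N²] − (E[N])² = 37.25 − (5.25)² = 9.6875

9.688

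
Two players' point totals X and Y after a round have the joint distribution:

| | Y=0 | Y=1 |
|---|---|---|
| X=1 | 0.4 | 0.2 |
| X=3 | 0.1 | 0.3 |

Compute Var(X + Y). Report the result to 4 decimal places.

E[X] = 1.8,  E[Y] = 0.5,  E[XY] = 1.1
Var(X) = 4.2 − (1.8)² = 0.96;  Var(Y) = 0.5 − (0.5)² = 0.25
Cov(X,Y) = 1.1 − (1.8)(0.5) = 0.2
Var(X + Y) = (1)²·0.96 + (1)²·0.25 + 2·(1)·(1)·0.2 = 1.61

1.6100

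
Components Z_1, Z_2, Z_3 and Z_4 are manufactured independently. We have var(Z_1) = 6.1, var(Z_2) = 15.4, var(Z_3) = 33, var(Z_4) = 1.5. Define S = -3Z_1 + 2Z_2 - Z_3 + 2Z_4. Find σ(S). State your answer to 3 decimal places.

12.470

By independence, var(S) = (-3)²var(Z_1) + (2)²var(Z_2) + (-1)²var(Z_3) + (2)²var(Z_4)
= (-3)²·6.1 + (2)²·15.4 + (-1)²·33 + (2)²·1.5 = 155.5
σ(S) = √155.5 ≈ 12.470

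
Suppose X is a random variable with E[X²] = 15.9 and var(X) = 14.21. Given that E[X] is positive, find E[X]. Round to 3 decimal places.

(E[X])² = E[X²] − var(X) = 15.9 − 14.21 = 1.69
E[X] = √1.69 = 1.3

1.300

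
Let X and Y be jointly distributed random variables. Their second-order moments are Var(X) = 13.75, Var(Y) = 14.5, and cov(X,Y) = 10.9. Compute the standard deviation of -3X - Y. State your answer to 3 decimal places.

14.271

Var(-3X - Y) = (-3)²·Var(X) + (-1)²·Var(Y) + 2·(-3)·(-1)·cov(X,Y)
= 9·13.75 + 1·14.5 + 6·10.9 = 203.65
σ(-3X - Y) = √203.65 ≈ 14.271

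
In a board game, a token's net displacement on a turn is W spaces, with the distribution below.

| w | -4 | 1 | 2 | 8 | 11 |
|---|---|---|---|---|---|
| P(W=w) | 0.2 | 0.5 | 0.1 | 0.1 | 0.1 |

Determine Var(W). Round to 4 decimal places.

E[W] = (-4)(0.2) + (1)(0.5) + (2)(0.1) + (8)(0.1) + (11)(0.1) = 1.8
E[W²] = (-4)²(0.2) + (1)²(0.5) + (2)²(0.1) + (8)²(0.1) + (11)²(0.1) = 22.6
Var(W) = E[W²] − (E[W])² = 22.6 − (1.8)² = 19.36

19.3600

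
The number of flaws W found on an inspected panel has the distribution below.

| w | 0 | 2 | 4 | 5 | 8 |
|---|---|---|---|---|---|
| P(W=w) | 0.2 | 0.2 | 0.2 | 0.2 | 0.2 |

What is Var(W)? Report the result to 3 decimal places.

7.360

E[W] = (0)(0.2) + (2)(0.2) + (4)(0.2) + (5)(0.2) + (8)(0.2) = 3.8
E[W²] = (0)²(0.2) + (2)²(0.2) + (4)²(0.2) + (5)²(0.2) + (8)²(0.2) = 21.8
Var(W) = E[W²] − (E[W])² = 21.8 − (3.8)² = 7.36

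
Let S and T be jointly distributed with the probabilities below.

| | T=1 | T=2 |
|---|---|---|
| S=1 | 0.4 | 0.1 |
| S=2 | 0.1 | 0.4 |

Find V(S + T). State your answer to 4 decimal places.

0.8000

E[S] = 1.5,  E[T] = 1.5,  E[ST] = 2.4
V(S) = 2.5 − (1.5)² = 0.25;  V(T) = 2.5 − (1.5)² = 0.25
cov(S,T) = 2.4 − (1.5)(1.5) = 0.15
V(S + T) = (1)²·0.25 + (1)²·0.25 + 2·(1)·(1)·0.15 = 0.8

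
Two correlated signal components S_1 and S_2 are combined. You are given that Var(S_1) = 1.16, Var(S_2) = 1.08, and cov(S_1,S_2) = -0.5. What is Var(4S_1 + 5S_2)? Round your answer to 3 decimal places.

25.560

Var(4S_1 + 5S_2) = (4)²·Var(S_1) + (5)²·Var(S_2) + 2·(4)·(5)·cov(S_1,S_2)
= 16·1.16 + 25·1.08 + 40·-0.5 = 25.56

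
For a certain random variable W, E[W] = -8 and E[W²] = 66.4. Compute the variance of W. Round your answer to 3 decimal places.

Var(W) = 66.4 − (-8)² = 2.4

2.400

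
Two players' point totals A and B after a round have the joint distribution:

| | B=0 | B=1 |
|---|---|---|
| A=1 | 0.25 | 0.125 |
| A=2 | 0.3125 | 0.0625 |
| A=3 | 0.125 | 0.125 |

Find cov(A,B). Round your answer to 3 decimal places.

E[A] = 1.875,  E[B] = 0.3125
E[AB] = 0.625
cov(A,B) = E[AB] − E[A]E[B] = 0.625 − (1.875)(0.3125) = 0.0390625

0.039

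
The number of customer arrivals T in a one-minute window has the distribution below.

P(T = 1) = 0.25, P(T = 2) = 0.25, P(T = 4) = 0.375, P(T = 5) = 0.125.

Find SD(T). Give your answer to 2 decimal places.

E[T] = (1)(0.25) + (2)(0.25) + (4)(0.375) + (5)(0.125) = 2.875
E[T²] = (1)²(0.25) + (2)²(0.25) + (4)²(0.375) + (5)²(0.125) = 10.375
Var(T) = E[T²] − (E[T])² = 10.375 − (2.875)² = 2.109375
SD(T) = √2.109375 ≈ 1.45

1.45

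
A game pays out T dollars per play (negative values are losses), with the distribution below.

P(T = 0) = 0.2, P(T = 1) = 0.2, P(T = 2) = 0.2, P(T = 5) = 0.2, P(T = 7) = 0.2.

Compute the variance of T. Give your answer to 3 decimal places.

E[T] = (0)(0.2) + (1)(0.2) + (2)(0.2) + (5)(0.2) + (7)(0.2) = 3
E[T²] = (0)²(0.2) + (1)²(0.2) + (2)²(0.2) + (5)²(0.2) + (7)²(0.2) = 15.8
Var(T) = E[T²] − (E[T])² = 15.8 − (3)² = 6.8

6.800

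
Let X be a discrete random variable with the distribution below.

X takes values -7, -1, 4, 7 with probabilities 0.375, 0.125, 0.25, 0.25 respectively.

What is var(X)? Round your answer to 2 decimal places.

E[X] = (-7)(0.375) + (-1)(0.125) + (4)(0.25) + (7)(0.25) = 0
E[X²] = (-7)²(0.375) + (-1)²(0.125) + (4)²(0.25) + (7)²(0.25) = 34.75
var(X) = E[X²] − (E[X])² = 34.75 − (0)² = 34.75

34.75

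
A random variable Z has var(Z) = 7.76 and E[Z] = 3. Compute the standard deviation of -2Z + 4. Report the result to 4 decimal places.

5.5714

var(-2Z + 4) = (-2)²·7.76 = 31.04
SD(-2Z + 4) = √31.04 ≈ 5.5714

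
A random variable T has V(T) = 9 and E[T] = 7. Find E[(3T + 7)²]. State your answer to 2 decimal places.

E[3T + 7] = 3·7 + 7 = 28
V(3T + 7) = (3)²·9 = 81
E[(3T + 7)²] = V((3T + 7)) + (E[(3T + 7)])² = 81 + (28)² = 865

865.00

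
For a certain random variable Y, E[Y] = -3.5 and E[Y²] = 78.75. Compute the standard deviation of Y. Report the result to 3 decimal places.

var(Y) = 78.75 − (-3.5)² = 66.5
sd(Y) = √66.5 ≈ 8.155

8.155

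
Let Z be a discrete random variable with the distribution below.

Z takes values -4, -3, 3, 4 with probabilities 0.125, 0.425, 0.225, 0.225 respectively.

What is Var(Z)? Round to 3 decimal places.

11.410

E[Z] = (-4)(0.125) + (-3)(0.425) + (3)(0.225) + (4)(0.225) = -0.2
E[Z²] = (-4)²(0.125) + (-3)²(0.425) + (3)²(0.225) + (4)²(0.225) = 11.45
Var(Z) = E[Z²] − (E[Z])² = 11.45 − (-0.2)² = 11.41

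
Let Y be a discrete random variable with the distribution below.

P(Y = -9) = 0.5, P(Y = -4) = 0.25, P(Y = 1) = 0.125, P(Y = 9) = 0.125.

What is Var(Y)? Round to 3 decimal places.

E[Y] = (-9)(0.5) + (-4)(0.25) + (1)(0.125) + (9)(0.125) = -4.25
E[Y²] = (-9)²(0.5) + (-4)²(0.25) + (1)²(0.125) + (9)²(0.125) = 54.75
Var(Y) = E[Y²] − (E[Y])² = 54.75 − (-4.25)² = 36.6875

36.688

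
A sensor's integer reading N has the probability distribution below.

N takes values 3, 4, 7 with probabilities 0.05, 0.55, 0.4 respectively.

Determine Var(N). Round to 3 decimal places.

E[N] = (3)(0.05) + (4)(0.55) + (7)(0.4) = 5.15
E[N²] = (3)²(0.05) + (4)²(0.55) + (7)²(0.4) = 28.85
Var(N) = E[N²] − (E[N])² = 28.85 − (5.15)² = 2.3275

2.328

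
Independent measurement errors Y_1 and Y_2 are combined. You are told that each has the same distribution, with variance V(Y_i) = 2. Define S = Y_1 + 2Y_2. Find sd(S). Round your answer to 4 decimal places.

3.1623

By independence, V(S) = (1)²V(Y_1) + (2)²V(Y_2)
= (1)²·2 + (2)²·2 = 10
sd(S) = √10 ≈ 3.1623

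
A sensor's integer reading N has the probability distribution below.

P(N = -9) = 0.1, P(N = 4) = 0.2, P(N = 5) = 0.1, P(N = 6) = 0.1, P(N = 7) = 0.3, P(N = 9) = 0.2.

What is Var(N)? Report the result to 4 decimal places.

E[N] = (-9)(0.1) + (4)(0.2) + (5)(0.1) + (6)(0.1) + (7)(0.3) + (9)(0.2) = 4.9
E[N²] = (-9)²(0.1) + (4)²(0.2) + (5)²(0.1) + (6)²(0.1) + (7)²(0.3) + (9)²(0.2) = 48.3
Var(N) = E[N²] − (E[N])² = 48.3 − (4.9)² = 24.29

24.2900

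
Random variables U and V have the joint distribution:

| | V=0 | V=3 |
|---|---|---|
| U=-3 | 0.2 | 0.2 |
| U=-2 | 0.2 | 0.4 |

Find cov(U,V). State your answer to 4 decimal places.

0.1200

E[U] = -2.4,  E[V] = 1.8
E[UV] = -4.2
cov(U,V) = E[UV] − E[U]E[V] = -4.2 − (-2.4)(1.8) = 0.12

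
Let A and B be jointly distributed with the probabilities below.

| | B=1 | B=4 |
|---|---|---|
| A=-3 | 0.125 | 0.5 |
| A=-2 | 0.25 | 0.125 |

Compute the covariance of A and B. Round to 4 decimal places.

E[A] = -2.625,  E[B] = 2.875
E[AB] = -7.875
cov(A,B) = E[AB] − E[A]E[B] = -7.875 − (-2.625)(2.875) = -0.328125

-0.3281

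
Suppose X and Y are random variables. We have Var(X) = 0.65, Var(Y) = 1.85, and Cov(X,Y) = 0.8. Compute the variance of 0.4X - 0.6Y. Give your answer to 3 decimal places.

Var(0.4X - 0.6Y) = (0.4)²·Var(X) + (-0.6)²·Var(Y) + 2·(0.4)·(-0.6)·Cov(X,Y)
= 0.16·0.65 + 0.36·1.85 + -0.48·0.8 = 0.386

0.386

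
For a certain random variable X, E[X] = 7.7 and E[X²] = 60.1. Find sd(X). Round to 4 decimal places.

0.9000

Var(X) = 60.1 − (7.7)² = 0.81
sd(X) = √0.81 ≈ 0.9000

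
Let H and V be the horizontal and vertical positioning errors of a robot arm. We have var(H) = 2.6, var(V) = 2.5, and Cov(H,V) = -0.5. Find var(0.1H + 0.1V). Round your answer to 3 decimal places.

var(0.1H + 0.1V) = (0.1)²·var(H) + (0.1)²·var(V) + 2·(0.1)·(0.1)·Cov(H,V)
= 0.01·2.6 + 0.01·2.5 + 0.02·-0.5 = 0.041

0.041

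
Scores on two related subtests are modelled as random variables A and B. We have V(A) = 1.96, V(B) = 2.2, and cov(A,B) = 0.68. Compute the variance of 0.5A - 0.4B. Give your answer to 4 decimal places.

V(0.5A - 0.4B) = (0.5)²·V(A) + (-0.4)²·V(B) + 2·(0.5)·(-0.4)·cov(A,B)
= 0.25·1.96 + 0.16·2.2 + -0.4·0.68 = 0.57

0.5700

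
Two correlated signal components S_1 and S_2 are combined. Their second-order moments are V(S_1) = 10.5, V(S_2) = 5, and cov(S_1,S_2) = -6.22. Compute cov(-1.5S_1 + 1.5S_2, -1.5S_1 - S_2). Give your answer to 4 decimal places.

cov(-1.5S_1 + 1.5S_2, -1.5S_1 - S_2) = (-1.5)(-1.5)V(S_1) + (1.5)(-1)V(S_2) + [(-1.5)(-1) + (1.5)(-1.5)]cov(S_1,S_2)
= 2.25·10.5 + -1.5·5 + -0.75·-6.22 = 20.79

20.7900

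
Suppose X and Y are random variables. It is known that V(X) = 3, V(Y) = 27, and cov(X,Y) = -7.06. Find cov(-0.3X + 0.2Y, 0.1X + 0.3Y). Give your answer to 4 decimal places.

cov(-0.3X + 0.2Y, 0.1X + 0.3Y) = (-0.3)(0.1)V(X) + (0.2)(0.3)V(Y) + [(-0.3)(0.3) + (0.2)(0.1)]cov(X,Y)
= -0.03·3 + 0.06·27 + -0.07·-7.06 = 2.0242

2.0242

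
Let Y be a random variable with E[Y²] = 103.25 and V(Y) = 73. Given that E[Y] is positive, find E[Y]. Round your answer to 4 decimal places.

(E[Y])² = E[Y²] − V(Y) = 103.25 − 73 = 30.25
E[Y] = √30.25 = 5.5

5.5000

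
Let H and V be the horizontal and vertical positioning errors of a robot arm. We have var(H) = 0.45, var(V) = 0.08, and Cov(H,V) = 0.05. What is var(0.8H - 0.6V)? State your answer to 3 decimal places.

var(0.8H - 0.6V) = (0.8)²·var(H) + (-0.6)²·var(V) + 2·(0.8)·(-0.6)·Cov(H,V)
= 0.64·0.45 + 0.36·0.08 + -0.96·0.05 = 0.2688

0.269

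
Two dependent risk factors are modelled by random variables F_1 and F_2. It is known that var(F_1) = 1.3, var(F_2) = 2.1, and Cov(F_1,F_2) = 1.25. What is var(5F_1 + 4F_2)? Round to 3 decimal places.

116.100

var(5F_1 + 4F_2) = (5)²·var(F_1) + (4)²·var(F_2) + 2·(5)·(4)·Cov(F_1,F_2)
= 25·1.3 + 16·2.1 + 40·1.25 = 116.1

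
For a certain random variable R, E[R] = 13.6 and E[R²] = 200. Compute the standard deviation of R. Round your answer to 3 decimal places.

Var(R) = 200 − (13.6)² = 15.04
SD(R) = √15.04 ≈ 3.878

3.878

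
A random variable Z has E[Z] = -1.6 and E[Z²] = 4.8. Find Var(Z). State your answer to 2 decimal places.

2.24

Var(Z) = 4.8 − (-1.6)² = 2.24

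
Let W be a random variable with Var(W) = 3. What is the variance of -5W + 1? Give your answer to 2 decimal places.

Var(-5W + 1) = (-5)²·Var(W) = 25·3 = 75

75.00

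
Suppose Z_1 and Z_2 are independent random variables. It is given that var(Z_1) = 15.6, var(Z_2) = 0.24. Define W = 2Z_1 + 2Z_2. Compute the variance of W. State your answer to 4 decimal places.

63.3600

By independence, var(W) = (2)²var(Z_1) + (2)²var(Z_2)
= (2)²·15.6 + (2)²·0.24 = 63.36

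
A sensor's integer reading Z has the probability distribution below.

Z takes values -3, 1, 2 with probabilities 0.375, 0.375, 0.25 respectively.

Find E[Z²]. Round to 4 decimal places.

E[Z²] = (-3)²(0.375) + (1)²(0.375) + (2)²(0.25) = 4.75

4.7500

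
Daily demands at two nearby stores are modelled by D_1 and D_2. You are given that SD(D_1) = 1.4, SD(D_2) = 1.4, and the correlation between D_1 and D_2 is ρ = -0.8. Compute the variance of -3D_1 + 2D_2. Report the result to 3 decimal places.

44.296

Var(D_1) = (1.4)² = 1.96;  Var(D_2) = (1.4)² = 1.96
cov(D_1,D_2) = ρ·SD(D_1)·SD(D_2) = -0.8·1.4·1.4 = -1.568
Var(-3D_1 + 2D_2) = (-3)²·Var(D_1) + (2)²·Var(D_2) + 2·(-3)·(2)·cov(D_1,D_2)
= 9·1.96 + 4·1.96 + -12·-1.568 = 44.296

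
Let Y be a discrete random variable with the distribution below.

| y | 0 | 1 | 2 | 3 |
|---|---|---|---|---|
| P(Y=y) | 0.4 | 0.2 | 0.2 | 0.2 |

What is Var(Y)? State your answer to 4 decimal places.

1.3600

E[Y] = (0)(0.4) + (1)(0.2) + (2)(0.2) + (3)(0.2) = 1.2
E[Y²] = (0)²(0.4) + (1)²(0.2) + (2)²(0.2) + (3)²(0.2) = 2.8
Var(Y) = E[Y²] − (E[Y])² = 2.8 − (1.2)² = 1.36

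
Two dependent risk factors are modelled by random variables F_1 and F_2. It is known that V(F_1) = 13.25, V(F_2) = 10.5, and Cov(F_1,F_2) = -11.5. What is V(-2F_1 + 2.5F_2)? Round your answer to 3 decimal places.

233.625

V(-2F_1 + 2.5F_2) = (-2)²·V(F_1) + (2.5)²·V(F_2) + 2·(-2)·(2.5)·Cov(F_1,F_2)
= 4·13.25 + 6.25·10.5 + -10·-11.5 = 233.625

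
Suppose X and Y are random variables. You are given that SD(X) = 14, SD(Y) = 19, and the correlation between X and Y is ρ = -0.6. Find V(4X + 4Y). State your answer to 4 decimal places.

3804.8000

V(X) = (14)² = 196;  V(Y) = (19)² = 361
Cov(X,Y) = ρ·SD(X)·SD(Y) = -0.6·14·19 = -159.6
V(4X + 4Y) = (4)²·V(X) + (4)²·V(Y) + 2·(4)·(4)·Cov(X,Y)
= 16·196 + 16·361 + 32·-159.6 = 3804.8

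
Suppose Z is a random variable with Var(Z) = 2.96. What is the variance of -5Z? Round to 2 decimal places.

Var(-5Z) = (-5)²·Var(Z) = 25·2.96 = 74

74.00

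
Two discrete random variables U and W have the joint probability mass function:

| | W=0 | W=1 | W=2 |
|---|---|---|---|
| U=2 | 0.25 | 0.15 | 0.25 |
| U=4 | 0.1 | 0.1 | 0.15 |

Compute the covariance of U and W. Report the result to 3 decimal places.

0.065

E[U] = 2.7,  E[W] = 1.05
E[UW] = 2.9
Cov(U,W) = E[UW] − E[U]E[W] = 2.9 − (2.7)(1.05) = 0.065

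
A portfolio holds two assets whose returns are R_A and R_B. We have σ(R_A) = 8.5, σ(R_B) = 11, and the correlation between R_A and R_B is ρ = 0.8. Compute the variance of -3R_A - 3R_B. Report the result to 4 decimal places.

3085.6500

V(R_A) = (8.5)² = 72.25;  V(R_B) = (11)² = 121
Cov(R_A,R_B) = ρ·σ(R_A)·σ(R_B) = 0.8·8.5·11 = 74.8
V(-3R_A - 3R_B) = (-3)²·V(R_A) + (-3)²·V(R_B) + 2·(-3)·(-3)·Cov(R_A,R_B)
= 9·72.25 + 9·121 + 18·74.8 = 3085.65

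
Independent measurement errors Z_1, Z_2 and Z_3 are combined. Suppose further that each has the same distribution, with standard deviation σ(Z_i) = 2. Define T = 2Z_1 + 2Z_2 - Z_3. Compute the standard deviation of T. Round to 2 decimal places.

6.00

Var(Z_i) = (2)² = 4
By independence, Var(T) = (2)²Var(Z_1) + (2)²Var(Z_2) + (-1)²Var(Z_3)
= (2)²·4 + (2)²·4 + (-1)²·4 = 36
σ(T) = √36 ≈ 6.00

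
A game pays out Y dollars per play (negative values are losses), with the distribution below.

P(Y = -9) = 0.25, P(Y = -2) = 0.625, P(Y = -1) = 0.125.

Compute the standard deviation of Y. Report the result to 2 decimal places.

E[Y] = (-9)(0.25) + (-2)(0.625) + (-1)(0.125) = -3.625
E[Y²] = (-9)²(0.25) + (-2)²(0.625) + (-1)²(0.125) = 22.875
Var(Y) = E[Y²] − (E[Y])² = 22.875 − (-3.625)² = 9.734375
σ(Y) = √9.734375 ≈ 3.12

3.12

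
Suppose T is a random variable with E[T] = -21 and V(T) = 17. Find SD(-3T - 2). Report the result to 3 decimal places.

V(-3T - 2) = (-3)²·17 = 153
SD(-3T - 2) = √153 ≈ 12.369

12.369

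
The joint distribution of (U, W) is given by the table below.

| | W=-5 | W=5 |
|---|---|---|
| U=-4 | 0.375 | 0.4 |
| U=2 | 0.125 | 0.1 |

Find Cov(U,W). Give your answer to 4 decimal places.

-0.7500

E[U] = -2.65,  E[W] = 0
E[UW] = -0.75
Cov(U,W) = E[UW] − E[U]E[W] = -0.75 − (-2.65)(0) = -0.75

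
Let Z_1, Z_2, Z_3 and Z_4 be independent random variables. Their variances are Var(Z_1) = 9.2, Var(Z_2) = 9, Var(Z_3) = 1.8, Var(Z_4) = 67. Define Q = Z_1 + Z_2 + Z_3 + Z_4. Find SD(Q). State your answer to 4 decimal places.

By independence, Var(Q) = (1)²Var(Z_1) + (1)²Var(Z_2) + (1)²Var(Z_3) + (1)²Var(Z_4)
= (1)²·9.2 + (1)²·9 + (1)²·1.8 + (1)²·67 = 87
SD(Q) = √87 ≈ 9.3274

9.3274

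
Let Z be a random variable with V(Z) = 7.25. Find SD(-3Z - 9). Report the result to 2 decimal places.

8.08

V(-3Z - 9) = (-3)²·7.25 = 65.25
SD(-3Z - 9) = √65.25 ≈ 8.08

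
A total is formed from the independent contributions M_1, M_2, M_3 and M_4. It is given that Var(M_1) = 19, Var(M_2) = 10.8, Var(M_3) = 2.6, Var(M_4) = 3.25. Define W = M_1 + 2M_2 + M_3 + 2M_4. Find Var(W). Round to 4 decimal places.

77.8000

By independence, Var(W) = (1)²Var(M_1) + (2)²Var(M_2) + (1)²Var(M_3) + (2)²Var(M_4)
= (1)²·19 + (2)²·10.8 + (1)²·2.6 + (2)²·3.25 = 77.8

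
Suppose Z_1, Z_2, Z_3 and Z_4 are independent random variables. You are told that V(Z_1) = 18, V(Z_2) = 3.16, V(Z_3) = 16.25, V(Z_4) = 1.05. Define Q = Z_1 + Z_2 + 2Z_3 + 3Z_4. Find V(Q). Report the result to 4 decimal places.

By independence, V(Q) = (1)²V(Z_1) + (1)²V(Z_2) + (2)²V(Z_3) + (3)²V(Z_4)
= (1)²·18 + (1)²·3.16 + (2)²·16.25 + (3)²·1.05 = 95.61

95.6100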